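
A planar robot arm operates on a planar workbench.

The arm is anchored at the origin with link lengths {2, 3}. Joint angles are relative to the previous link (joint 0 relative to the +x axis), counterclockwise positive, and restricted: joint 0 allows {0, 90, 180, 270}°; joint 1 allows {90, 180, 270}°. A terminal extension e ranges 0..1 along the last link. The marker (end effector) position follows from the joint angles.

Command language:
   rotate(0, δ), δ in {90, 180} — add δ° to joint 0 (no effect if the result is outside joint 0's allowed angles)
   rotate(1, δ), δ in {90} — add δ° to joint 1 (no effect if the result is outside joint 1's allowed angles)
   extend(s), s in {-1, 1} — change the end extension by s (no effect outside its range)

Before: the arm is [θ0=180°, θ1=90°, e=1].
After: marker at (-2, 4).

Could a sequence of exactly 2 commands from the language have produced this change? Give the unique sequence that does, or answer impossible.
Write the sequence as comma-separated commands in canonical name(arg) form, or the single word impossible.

rotate(1, 90), rotate(1, 90)

start: [θ0=180°, θ1=90°, e=1]
1. rotate(1, 90) → [θ0=180°, θ1=180°, e=1]
2. rotate(1, 90) → [θ0=180°, θ1=270°, e=1]
all 25 alternatives checked — unique.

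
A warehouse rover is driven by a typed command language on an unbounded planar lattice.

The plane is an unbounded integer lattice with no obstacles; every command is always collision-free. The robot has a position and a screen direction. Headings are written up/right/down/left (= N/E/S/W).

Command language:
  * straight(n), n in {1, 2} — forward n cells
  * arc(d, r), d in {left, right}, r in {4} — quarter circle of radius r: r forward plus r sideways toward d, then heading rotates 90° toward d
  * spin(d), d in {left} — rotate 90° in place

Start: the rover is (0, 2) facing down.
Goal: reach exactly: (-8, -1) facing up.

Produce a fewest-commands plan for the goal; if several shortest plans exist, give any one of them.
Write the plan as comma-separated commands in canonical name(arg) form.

straight(1), straight(2), arc(right, 4), arc(right, 4)

t0: (0, 2) facing down
step 1 (straight(1)): (0, 1) facing down
step 2 (straight(2)): (0, -1) facing down
step 3 (arc(right, 4)): (-4, -5) facing left
step 4 (arc(right, 4)): (-8, -1) facing up
minimal: 4 command(s), checked below 4.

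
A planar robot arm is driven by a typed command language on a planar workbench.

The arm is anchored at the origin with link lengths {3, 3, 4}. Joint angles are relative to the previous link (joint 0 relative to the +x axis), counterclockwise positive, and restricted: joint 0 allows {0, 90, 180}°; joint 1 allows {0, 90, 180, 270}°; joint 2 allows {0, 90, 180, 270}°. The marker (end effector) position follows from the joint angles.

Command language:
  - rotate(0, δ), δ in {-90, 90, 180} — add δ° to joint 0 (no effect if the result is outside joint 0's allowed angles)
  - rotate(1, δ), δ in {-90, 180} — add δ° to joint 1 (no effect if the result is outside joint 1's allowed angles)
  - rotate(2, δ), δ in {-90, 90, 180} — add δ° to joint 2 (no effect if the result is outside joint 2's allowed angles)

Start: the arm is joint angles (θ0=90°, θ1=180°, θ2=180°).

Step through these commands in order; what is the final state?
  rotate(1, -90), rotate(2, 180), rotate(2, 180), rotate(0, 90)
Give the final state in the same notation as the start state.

joint angles (θ0=180°, θ1=90°, θ2=180°)

t0: joint angles (θ0=90°, θ1=180°, θ2=180°)
[1] after rotate(1, -90): joint angles (θ0=90°, θ1=90°, θ2=180°)
[2] after rotate(2, 180): joint angles (θ0=90°, θ1=90°, θ2=0°)
[3] after rotate(2, 180): joint angles (θ0=90°, θ1=90°, θ2=180°)
[4] after rotate(0, 90): joint angles (θ0=180°, θ1=90°, θ2=180°)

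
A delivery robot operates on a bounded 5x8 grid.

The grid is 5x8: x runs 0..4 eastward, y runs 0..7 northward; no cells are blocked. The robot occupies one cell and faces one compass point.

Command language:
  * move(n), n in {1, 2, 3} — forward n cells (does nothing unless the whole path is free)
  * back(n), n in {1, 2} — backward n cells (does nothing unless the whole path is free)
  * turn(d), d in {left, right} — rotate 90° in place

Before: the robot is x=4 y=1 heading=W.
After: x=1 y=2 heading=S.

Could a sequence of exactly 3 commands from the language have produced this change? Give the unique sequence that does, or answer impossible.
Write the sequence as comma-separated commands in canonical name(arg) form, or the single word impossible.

move(3), turn(left), back(1)

key: order matters: swapping move(3) and back(1) lands elsewhere
from: x=4 y=1 heading=W
step 1 (move(3)): x=1 y=1 heading=W
step 2 (turn(left)): x=1 y=1 heading=S
step 3 (back(1)): x=1 y=2 heading=S
no other 3-command option fits: unique.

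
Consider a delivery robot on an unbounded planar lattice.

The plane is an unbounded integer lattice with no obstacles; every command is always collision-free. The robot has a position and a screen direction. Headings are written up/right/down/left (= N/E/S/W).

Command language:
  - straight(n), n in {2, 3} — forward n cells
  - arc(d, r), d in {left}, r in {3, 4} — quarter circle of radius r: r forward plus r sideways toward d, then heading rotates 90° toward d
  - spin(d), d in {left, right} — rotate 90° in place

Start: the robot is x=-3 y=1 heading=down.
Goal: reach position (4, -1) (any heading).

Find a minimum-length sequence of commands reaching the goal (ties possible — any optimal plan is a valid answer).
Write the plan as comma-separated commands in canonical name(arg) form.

straight(3), arc(left, 3), arc(left, 4)

initial: x=-3 y=1 heading=down
step 1 (straight(3)): x=-3 y=-2 heading=down
step 2 (arc(left, 3)): x=0 y=-5 heading=right
step 3 (arc(left, 4)): x=4 y=-1 heading=up
minimal: 3 command(s), checked below 3.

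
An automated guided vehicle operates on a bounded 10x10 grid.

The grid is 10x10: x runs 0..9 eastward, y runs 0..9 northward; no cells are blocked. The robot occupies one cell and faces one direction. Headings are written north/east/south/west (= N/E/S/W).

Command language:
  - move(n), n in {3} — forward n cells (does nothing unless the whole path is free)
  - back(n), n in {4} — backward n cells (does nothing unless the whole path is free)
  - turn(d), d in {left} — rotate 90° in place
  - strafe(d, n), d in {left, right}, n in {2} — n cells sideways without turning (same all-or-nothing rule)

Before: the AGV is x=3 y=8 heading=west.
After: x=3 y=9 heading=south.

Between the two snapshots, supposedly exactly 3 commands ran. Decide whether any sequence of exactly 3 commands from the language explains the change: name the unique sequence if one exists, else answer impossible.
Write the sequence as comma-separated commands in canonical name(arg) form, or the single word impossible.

turn(left), move(3), back(4)

key: order matters: swapping turn(left) and back(4) lands elsewhere
t0: x=3 y=8 heading=west
1. turn(left) → x=3 y=8 heading=south
2. move(3) → x=3 y=5 heading=south
3. back(4) → x=3 y=9 heading=south
no other 3-command option fits: unique.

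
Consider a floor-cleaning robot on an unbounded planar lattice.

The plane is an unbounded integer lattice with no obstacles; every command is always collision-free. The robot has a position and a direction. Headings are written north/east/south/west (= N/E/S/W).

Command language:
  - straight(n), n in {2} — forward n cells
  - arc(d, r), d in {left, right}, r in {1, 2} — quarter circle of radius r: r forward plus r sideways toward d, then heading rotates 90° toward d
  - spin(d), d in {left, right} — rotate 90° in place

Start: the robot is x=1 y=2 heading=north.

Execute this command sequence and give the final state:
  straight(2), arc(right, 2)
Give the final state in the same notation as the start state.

initial: x=1 y=2 heading=north
step 1 (straight(2)): x=1 y=4 heading=north
step 2 (arc(right, 2)): x=3 y=6 heading=east

x=3 y=6 heading=east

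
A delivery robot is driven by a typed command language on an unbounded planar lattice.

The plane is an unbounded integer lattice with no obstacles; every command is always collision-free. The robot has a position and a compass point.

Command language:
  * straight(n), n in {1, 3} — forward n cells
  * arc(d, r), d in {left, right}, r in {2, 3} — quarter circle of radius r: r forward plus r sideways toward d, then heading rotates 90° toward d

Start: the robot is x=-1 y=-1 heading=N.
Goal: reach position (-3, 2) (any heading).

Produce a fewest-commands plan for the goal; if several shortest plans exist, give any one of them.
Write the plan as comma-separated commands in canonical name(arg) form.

from: x=-1 y=-1 heading=N
[1] after straight(1): x=-1 y=0 heading=N
[2] after arc(left, 2): x=-3 y=2 heading=W
minimal: 2 command(s), checked below 2.

straight(1), arc(left, 2)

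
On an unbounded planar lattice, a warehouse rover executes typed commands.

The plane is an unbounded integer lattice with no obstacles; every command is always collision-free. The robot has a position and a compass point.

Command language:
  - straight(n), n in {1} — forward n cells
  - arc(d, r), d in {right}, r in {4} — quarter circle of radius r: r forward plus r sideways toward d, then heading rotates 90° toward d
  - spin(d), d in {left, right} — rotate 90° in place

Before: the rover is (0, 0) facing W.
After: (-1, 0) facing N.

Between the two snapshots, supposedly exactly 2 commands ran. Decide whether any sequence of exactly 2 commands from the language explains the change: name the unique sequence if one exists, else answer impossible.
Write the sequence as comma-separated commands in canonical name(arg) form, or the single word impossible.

key: position moved to (-1,0) AND the heading swung to N — translation plus rotation needed
begin: (0, 0) facing W
t=1 straight(1) ⇒ (-1, 0) facing W
t=2 spin(right) ⇒ (-1, 0) facing N
all 16 alternatives checked — unique.

straight(1), spin(right)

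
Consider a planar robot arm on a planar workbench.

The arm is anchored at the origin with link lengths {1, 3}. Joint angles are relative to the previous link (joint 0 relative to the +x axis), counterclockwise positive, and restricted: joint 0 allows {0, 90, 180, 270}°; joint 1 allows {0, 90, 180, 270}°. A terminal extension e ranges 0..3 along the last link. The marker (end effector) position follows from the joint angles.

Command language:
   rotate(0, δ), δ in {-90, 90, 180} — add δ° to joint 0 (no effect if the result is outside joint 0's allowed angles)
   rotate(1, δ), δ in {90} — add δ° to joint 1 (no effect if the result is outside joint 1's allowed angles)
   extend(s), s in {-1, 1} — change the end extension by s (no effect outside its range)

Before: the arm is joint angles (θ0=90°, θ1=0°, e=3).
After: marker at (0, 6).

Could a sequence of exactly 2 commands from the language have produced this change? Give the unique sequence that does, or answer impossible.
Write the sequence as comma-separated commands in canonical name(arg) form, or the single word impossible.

key: running extend(-1) before extend(1) would end elsewhere — order is forced
start: joint angles (θ0=90°, θ1=0°, e=3)
[1] after extend(1): joint angles (θ0=90°, θ1=0°, e=3)
[2] after extend(-1): joint angles (θ0=90°, θ1=0°, e=2)
no other 2-command option fits: unique.

extend(1), extend(-1)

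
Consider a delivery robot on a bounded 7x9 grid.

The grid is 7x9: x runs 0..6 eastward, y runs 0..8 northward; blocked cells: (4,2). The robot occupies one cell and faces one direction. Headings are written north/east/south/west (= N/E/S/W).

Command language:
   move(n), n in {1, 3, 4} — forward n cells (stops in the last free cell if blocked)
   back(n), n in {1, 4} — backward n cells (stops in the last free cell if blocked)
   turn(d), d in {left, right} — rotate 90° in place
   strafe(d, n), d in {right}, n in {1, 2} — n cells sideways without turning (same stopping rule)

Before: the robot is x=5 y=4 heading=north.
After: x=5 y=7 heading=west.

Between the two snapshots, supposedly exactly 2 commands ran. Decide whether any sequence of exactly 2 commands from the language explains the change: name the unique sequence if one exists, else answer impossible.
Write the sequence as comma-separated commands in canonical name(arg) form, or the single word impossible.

move(3), turn(left)

key: running turn(left) before move(3) would end elsewhere — order is forced
start: x=5 y=4 heading=north
1. move(3) → x=5 y=7 heading=north
2. turn(left) → x=5 y=7 heading=west
no rival 2-sequence matches.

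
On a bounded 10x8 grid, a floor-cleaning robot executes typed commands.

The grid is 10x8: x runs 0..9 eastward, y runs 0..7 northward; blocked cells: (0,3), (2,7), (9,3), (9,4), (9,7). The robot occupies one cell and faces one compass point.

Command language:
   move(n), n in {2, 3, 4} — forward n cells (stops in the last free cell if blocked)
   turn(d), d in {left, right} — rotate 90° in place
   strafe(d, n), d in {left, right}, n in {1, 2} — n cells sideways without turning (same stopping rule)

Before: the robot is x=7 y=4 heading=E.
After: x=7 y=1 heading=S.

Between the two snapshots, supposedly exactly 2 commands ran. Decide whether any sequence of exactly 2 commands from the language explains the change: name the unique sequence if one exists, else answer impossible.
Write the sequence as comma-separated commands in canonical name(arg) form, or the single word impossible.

turn(right), move(3)

key: order matters: swapping turn(right) and move(3) lands elsewhere
initial: x=7 y=4 heading=E
[1] after turn(right): x=7 y=4 heading=S
[2] after move(3): x=7 y=1 heading=S
no rival 2-sequence matches.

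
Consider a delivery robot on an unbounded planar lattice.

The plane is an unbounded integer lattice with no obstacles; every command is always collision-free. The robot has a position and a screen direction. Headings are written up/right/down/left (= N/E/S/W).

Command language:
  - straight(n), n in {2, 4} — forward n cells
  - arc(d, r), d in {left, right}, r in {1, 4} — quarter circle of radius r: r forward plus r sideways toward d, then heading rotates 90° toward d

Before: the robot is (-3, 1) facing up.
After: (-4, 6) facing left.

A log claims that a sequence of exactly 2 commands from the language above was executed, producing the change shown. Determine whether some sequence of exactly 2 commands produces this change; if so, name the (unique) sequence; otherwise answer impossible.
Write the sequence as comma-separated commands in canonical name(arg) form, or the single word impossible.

key: running arc(left, 1) before straight(4) would end elsewhere — order is forced
begin: (-3, 1) facing up
[1] after straight(4): (-3, 5) facing up
[2] after arc(left, 1): (-4, 6) facing left
no other 2-command option fits: unique.

straight(4), arc(left, 1)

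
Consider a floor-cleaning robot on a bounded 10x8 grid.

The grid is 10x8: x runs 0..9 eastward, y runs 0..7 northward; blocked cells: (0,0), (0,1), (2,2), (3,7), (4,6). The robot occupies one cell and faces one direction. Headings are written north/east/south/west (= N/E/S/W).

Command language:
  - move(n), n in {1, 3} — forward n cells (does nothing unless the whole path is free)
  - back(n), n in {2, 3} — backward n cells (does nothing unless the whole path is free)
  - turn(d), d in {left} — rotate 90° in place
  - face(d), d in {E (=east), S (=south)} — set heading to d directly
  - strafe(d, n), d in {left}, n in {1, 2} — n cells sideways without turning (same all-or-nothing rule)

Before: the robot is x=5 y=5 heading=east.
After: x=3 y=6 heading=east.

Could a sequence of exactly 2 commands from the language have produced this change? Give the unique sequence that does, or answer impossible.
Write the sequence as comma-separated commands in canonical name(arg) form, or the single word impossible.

key: running strafe(left, 1) before back(2) would end elsewhere — order is forced
begin: x=5 y=5 heading=east
t=1 back(2) ⇒ x=3 y=5 heading=east
t=2 strafe(left, 1) ⇒ x=3 y=6 heading=east
no other 2-command option fits: unique.

back(2), strafe(left, 1)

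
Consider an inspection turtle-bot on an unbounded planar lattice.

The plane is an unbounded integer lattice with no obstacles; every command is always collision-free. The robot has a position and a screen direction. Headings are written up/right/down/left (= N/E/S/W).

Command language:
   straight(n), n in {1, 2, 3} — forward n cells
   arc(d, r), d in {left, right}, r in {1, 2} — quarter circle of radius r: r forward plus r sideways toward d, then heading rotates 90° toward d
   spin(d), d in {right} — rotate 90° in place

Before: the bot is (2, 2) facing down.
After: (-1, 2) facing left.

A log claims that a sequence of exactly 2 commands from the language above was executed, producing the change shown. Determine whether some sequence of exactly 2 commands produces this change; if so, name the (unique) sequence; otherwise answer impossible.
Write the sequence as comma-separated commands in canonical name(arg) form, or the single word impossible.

key: cell and facing (now W) both changed — the 2 commands mix motion and turning
t0: (2, 2) facing down
step 1 (spin(right)): (2, 2) facing left
step 2 (straight(3)): (-1, 2) facing left
no rival 2-sequence matches.

spin(right), straight(3)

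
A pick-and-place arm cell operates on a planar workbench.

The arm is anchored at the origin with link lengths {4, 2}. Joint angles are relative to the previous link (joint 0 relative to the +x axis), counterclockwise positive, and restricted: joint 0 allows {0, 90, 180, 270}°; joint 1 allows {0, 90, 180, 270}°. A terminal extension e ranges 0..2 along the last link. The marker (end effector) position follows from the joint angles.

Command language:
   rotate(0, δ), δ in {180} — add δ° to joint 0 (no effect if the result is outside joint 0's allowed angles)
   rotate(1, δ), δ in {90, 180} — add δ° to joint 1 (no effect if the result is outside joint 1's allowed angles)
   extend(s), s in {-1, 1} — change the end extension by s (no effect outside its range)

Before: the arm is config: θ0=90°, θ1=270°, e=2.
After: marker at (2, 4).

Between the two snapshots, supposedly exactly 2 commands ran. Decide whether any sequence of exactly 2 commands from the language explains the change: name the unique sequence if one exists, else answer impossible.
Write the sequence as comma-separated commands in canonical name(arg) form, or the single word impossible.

initial: config: θ0=90°, θ1=270°, e=2
1. extend(-1) → config: θ0=90°, θ1=270°, e=1
2. extend(-1) → config: θ0=90°, θ1=270°, e=0
no rival 2-sequence matches.

extend(-1), extend(-1)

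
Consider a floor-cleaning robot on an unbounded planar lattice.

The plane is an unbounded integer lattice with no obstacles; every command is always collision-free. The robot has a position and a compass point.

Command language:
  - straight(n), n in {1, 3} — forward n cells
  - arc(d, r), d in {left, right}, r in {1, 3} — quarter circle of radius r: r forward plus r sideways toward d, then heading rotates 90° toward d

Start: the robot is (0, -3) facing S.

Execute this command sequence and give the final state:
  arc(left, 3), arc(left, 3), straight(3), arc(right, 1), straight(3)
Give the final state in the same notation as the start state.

begin: (0, -3) facing S
[1] after arc(left, 3): (3, -6) facing E
[2] after arc(left, 3): (6, -3) facing N
[3] after straight(3): (6, 0) facing N
[4] after arc(right, 1): (7, 1) facing E
[5] after straight(3): (10, 1) facing E

(10, 1) facing E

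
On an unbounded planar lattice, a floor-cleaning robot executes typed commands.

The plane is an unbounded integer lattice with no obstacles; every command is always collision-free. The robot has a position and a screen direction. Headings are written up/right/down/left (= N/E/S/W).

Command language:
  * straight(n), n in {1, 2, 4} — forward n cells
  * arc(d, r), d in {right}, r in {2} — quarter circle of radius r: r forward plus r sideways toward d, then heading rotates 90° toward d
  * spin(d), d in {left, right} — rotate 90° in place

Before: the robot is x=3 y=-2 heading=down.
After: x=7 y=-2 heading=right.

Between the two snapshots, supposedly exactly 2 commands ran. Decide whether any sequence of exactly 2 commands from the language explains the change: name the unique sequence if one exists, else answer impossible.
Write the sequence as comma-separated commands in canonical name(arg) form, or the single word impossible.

key: cell and facing (now E) both changed — the 2 commands mix motion and turning
initial: x=3 y=-2 heading=down
t=1 spin(left) ⇒ x=3 y=-2 heading=right
t=2 straight(4) ⇒ x=7 y=-2 heading=right
no other 2-command option fits: unique.

spin(left), straight(4)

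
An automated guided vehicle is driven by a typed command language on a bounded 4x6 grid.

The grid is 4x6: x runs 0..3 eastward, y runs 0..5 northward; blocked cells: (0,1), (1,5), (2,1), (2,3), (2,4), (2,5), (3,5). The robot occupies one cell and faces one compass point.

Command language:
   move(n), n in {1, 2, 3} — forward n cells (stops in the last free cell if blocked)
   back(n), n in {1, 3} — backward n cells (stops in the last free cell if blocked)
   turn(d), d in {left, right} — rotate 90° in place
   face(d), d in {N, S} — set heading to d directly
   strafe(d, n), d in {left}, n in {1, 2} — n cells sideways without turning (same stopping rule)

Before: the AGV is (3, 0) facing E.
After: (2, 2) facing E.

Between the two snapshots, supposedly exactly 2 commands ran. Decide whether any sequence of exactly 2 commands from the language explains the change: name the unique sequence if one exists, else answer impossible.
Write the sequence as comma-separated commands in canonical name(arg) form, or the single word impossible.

key: heading stays E — no command in the sequence turns
from: (3, 0) facing E
step 1 (strafe(left, 2)): (3, 2) facing E
step 2 (back(1)): (2, 2) facing E
all 121 alternatives checked — unique.

strafe(left, 2), back(1)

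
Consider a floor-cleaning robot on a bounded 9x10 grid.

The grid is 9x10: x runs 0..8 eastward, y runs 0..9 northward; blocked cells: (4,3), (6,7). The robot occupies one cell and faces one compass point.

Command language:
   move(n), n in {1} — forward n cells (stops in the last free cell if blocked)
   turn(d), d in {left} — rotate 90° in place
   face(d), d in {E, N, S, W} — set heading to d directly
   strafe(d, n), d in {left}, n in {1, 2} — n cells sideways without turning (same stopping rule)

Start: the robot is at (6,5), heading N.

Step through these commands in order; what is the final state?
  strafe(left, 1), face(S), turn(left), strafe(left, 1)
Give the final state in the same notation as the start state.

at (5,6), heading E

t0: at (6,5), heading N
t=1 strafe(left, 1) ⇒ at (5,5), heading N
t=2 face(S) ⇒ at (5,5), heading S
t=3 turn(left) ⇒ at (5,5), heading E
t=4 strafe(left, 1) ⇒ at (5,6), heading E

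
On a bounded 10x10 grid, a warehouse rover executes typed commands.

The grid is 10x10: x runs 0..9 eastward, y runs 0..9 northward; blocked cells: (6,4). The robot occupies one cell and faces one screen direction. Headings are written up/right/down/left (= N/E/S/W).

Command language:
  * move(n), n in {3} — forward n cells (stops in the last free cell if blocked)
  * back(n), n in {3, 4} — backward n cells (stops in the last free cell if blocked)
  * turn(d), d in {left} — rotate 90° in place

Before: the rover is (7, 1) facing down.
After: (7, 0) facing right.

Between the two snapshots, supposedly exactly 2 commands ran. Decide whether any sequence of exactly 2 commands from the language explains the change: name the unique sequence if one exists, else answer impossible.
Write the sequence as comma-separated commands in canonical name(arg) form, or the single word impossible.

key: order matters: swapping move(3) and turn(left) lands elsewhere
start: (7, 1) facing down
1. move(3) → (7, 0) facing down
2. turn(left) → (7, 0) facing right
uniquely the one of 16 2-step routes that fits.

move(3), turn(left)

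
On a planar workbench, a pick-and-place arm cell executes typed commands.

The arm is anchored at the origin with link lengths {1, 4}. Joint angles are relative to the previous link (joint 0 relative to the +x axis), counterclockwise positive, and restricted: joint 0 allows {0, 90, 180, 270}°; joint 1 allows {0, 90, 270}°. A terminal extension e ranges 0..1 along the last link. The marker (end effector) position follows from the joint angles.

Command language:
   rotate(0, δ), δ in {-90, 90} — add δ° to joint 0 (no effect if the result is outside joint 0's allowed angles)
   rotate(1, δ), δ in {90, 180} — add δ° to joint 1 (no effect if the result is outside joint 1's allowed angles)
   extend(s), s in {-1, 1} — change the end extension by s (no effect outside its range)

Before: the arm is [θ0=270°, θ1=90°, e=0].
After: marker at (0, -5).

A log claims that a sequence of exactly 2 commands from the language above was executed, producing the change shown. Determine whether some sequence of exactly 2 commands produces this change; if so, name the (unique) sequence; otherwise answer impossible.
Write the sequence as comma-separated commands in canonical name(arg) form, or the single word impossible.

rotate(1, 180), rotate(1, 90)

key: running rotate(1, 90) before rotate(1, 180) would end elsewhere — order is forced
t0: [θ0=270°, θ1=90°, e=0]
[1] after rotate(1, 180): [θ0=270°, θ1=270°, e=0]
[2] after rotate(1, 90): [θ0=270°, θ1=0°, e=0]
no other 2-command option fits: unique.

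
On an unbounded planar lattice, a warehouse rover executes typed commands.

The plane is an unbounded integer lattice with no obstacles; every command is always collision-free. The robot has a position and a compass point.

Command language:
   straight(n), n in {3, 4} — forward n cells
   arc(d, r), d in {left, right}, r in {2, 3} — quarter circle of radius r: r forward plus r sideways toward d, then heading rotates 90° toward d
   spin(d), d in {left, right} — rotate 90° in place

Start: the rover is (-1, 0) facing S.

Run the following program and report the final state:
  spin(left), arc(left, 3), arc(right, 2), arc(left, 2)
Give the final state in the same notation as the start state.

(6, 7) facing N

start: (-1, 0) facing S
t=1 spin(left) ⇒ (-1, 0) facing E
t=2 arc(left, 3) ⇒ (2, 3) facing N
t=3 arc(right, 2) ⇒ (4, 5) facing E
t=4 arc(left, 2) ⇒ (6, 7) facing N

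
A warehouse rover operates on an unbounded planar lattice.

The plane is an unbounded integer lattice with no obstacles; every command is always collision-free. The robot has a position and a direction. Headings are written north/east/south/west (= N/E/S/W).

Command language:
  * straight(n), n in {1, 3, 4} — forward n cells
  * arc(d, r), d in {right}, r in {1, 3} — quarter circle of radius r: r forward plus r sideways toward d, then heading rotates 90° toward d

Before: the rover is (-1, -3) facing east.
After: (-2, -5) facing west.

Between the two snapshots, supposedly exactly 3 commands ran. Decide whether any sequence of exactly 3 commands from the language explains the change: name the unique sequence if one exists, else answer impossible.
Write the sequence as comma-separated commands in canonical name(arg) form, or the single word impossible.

arc(right, 1), arc(right, 1), straight(1)

key: cell and facing (now W) both changed — the 3 commands mix motion and turning
t0: (-1, -3) facing east
t=1 arc(right, 1) ⇒ (0, -4) facing south
t=2 arc(right, 1) ⇒ (-1, -5) facing west
t=3 straight(1) ⇒ (-2, -5) facing west
no other 3-command option fits: unique.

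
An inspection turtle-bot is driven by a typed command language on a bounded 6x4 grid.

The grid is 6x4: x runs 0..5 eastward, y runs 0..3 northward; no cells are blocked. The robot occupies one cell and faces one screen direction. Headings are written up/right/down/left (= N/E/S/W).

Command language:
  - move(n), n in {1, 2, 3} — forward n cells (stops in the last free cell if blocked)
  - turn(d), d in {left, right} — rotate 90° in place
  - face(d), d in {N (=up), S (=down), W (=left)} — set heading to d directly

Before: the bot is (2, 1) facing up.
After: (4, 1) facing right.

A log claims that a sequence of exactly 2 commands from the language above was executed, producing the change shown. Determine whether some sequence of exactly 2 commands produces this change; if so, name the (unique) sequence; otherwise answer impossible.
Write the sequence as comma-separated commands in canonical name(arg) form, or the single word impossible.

key: order matters: swapping turn(right) and move(2) lands elsewhere
from: (2, 1) facing up
1. turn(right) → (2, 1) facing right
2. move(2) → (4, 1) facing right
no other 2-command option fits: unique.

turn(right), move(2)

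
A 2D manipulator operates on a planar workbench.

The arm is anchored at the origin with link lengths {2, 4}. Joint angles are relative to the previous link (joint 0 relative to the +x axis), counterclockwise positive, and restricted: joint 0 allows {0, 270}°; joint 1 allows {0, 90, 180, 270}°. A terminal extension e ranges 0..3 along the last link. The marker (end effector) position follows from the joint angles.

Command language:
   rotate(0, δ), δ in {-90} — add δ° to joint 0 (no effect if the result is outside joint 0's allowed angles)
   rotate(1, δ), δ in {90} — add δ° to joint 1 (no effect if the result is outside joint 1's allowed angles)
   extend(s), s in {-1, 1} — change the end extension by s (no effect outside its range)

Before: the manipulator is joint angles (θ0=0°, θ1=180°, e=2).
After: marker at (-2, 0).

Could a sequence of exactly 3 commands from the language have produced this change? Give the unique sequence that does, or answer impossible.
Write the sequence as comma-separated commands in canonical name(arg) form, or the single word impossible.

extend(-1), extend(-1), extend(-1)

from: joint angles (θ0=0°, θ1=180°, e=2)
1. extend(-1) → joint angles (θ0=0°, θ1=180°, e=1)
2. extend(-1) → joint angles (θ0=0°, θ1=180°, e=0)
3. extend(-1) → joint angles (θ0=0°, θ1=180°, e=0)
no other 3-command option fits: unique.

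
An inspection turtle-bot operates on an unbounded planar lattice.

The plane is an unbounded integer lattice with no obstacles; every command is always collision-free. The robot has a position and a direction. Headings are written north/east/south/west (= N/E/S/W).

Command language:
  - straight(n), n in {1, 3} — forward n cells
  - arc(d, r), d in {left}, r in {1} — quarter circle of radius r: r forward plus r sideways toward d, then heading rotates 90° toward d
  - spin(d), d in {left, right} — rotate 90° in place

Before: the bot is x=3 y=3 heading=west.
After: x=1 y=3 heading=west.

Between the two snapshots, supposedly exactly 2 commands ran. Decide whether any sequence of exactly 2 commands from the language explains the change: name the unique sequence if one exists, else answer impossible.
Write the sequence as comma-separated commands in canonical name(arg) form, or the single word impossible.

key: still facing W at the end — nothing in the sequence rotates
begin: x=3 y=3 heading=west
[1] after straight(1): x=2 y=3 heading=west
[2] after straight(1): x=1 y=3 heading=west
no rival 2-sequence matches.

straight(1), straight(1)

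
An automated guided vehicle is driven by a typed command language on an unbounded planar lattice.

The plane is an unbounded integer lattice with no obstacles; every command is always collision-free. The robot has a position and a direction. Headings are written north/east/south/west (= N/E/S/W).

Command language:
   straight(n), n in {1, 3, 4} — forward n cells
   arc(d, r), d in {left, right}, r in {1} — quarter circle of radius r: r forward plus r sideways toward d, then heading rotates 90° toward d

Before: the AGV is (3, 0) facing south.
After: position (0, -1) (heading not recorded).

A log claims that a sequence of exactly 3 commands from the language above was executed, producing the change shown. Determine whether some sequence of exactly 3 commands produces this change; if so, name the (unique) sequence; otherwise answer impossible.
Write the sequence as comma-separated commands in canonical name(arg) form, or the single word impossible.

arc(right, 1), straight(1), straight(1)

key: order matters: swapping arc(right, 1) and straight(1) lands elsewhere
initial: (3, 0) facing south
[1] after arc(right, 1): (2, -1) facing west
[2] after straight(1): (1, -1) facing west
[3] after straight(1): (0, -1) facing west
no rival 3-sequence matches.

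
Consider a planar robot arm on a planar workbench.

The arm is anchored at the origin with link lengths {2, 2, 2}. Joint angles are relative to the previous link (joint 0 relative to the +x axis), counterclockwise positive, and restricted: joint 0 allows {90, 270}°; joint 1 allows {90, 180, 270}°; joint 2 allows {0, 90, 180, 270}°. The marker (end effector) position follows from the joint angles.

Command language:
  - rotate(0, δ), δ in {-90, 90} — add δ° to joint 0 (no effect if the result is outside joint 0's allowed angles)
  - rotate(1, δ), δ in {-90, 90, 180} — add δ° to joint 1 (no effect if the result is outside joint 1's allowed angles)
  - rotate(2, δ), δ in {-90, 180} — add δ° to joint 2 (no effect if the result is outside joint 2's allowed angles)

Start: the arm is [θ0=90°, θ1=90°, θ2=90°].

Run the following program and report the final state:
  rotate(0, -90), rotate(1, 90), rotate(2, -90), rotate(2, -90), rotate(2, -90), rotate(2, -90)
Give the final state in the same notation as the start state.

[θ0=90°, θ1=180°, θ2=90°]

start: [θ0=90°, θ1=90°, θ2=90°]
step 1 (rotate(0, -90)): [θ0=90°, θ1=90°, θ2=90°]
step 2 (rotate(1, 90)): [θ0=90°, θ1=180°, θ2=90°]
step 3 (rotate(2, -90)): [θ0=90°, θ1=180°, θ2=0°]
step 4 (rotate(2, -90)): [θ0=90°, θ1=180°, θ2=270°]
step 5 (rotate(2, -90)): [θ0=90°, θ1=180°, θ2=180°]
step 6 (rotate(2, -90)): [θ0=90°, θ1=180°, θ2=90°]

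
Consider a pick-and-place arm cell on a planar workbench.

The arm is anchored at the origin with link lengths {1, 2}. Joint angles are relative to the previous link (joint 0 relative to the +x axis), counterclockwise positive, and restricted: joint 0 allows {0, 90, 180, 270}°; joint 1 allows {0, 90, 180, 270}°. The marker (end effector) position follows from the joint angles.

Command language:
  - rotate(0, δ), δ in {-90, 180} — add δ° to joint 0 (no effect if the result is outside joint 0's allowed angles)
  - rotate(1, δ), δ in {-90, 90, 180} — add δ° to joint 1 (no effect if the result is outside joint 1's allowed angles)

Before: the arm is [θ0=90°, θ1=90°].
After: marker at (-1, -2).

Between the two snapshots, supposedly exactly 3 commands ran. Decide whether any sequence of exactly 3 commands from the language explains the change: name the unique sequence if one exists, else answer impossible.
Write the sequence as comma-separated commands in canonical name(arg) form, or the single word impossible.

rotate(0, -90), rotate(0, -90), rotate(0, -90)

start: [θ0=90°, θ1=90°]
step 1 (rotate(0, -90)): [θ0=0°, θ1=90°]
step 2 (rotate(0, -90)): [θ0=270°, θ1=90°]
step 3 (rotate(0, -90)): [θ0=180°, θ1=90°]
no other 3-command option fits: unique.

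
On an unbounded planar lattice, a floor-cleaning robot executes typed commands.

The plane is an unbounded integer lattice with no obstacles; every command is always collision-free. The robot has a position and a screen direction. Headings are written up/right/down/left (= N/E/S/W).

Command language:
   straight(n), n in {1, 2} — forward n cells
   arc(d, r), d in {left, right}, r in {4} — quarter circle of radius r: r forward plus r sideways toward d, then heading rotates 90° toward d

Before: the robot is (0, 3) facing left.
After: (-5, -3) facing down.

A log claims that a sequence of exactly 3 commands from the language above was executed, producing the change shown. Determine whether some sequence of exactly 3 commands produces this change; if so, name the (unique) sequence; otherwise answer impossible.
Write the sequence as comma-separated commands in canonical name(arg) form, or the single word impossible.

key: position moved to (-5,-3) AND the heading swung to S — translation plus rotation needed
begin: (0, 3) facing left
t=1 straight(1) ⇒ (-1, 3) facing left
t=2 arc(left, 4) ⇒ (-5, -1) facing down
t=3 straight(2) ⇒ (-5, -3) facing down
uniquely the one of 64 3-step routes that fits.

straight(1), arc(left, 4), straight(2)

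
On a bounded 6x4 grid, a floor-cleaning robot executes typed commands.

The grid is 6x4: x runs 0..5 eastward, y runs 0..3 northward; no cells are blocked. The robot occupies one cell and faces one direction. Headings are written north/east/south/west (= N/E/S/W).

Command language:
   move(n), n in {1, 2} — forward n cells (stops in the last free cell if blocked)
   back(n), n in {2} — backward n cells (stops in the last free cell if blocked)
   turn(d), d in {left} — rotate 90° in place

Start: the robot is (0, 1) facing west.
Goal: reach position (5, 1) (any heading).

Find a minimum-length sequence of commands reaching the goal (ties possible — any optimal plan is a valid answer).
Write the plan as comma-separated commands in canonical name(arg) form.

back(2), back(2), back(2)

from: (0, 1) facing west
step 1 (back(2)): (2, 1) facing west
step 2 (back(2)): (4, 1) facing west
step 3 (back(2)): (5, 1) facing west
no 2-step plan works, so 3 is optimal.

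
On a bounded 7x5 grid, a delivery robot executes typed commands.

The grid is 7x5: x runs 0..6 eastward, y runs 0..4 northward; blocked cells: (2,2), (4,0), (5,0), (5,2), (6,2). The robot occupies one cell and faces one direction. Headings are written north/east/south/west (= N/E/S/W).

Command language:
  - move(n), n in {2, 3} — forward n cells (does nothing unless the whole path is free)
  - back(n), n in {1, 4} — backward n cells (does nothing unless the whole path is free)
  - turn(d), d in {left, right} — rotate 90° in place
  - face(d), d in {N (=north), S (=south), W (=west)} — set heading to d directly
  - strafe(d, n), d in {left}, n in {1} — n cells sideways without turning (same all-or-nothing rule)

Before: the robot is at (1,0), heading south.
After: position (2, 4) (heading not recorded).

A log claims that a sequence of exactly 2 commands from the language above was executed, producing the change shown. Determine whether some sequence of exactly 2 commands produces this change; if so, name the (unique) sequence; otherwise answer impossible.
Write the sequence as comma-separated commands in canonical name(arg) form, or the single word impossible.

key: order matters: swapping back(4) and strafe(left, 1) lands elsewhere
begin: at (1,0), heading south
1. back(4) → at (1,4), heading south
2. strafe(left, 1) → at (2,4), heading south
uniquely the one of 100 2-step routes that fits.

back(4), strafe(left, 1)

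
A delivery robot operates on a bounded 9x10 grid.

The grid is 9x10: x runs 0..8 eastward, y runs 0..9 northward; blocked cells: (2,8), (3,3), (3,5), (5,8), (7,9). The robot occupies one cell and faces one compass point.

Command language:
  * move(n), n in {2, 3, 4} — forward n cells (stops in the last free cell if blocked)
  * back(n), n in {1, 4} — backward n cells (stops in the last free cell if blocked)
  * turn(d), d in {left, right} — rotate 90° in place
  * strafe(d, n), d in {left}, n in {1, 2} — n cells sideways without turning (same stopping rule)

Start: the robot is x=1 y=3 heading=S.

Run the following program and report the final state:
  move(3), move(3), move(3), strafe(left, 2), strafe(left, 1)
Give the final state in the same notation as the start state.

x=4 y=0 heading=S

from: x=1 y=3 heading=S
[1] after move(3): x=1 y=0 heading=S
[2] after move(3): x=1 y=0 heading=S
[3] after move(3): x=1 y=0 heading=S
[4] after strafe(left, 2): x=3 y=0 heading=S
[5] after strafe(left, 1): x=4 y=0 heading=S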